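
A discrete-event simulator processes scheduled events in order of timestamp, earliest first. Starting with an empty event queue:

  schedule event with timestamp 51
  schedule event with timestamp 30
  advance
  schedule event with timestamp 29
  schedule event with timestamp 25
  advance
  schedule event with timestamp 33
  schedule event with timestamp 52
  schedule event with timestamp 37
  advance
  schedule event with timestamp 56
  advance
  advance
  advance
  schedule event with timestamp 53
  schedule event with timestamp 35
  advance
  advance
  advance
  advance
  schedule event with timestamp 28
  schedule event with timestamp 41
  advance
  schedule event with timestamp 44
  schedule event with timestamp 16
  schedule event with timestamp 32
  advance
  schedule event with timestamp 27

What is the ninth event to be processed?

insert 51 → {51}
insert 30 → {30, 51}
advance → 30; now {51}
insert 29 → {29, 51}
insert 25 → {25, 29, 51}
advance → 25; now {29, 51}
insert 33 → {29, 33, 51}
insert 52 → {29, 33, 51, 52}
insert 37 → {29, 33, 37, 51, 52}
advance → 29; now {33, 37, 51, 52}
insert 56 → {33, 37, 51, 52, 56}
advance → 33; now {37, 51, 52, 56}
advance → 37; now {51, 52, 56}
advance → 51; now {52, 56}
insert 53 → {52, 53, 56}
insert 35 → {35, 52, 53, 56}
advance → 35; now {52, 53, 56}
advance → 52; now {53, 56}
advance → 53; now {56}
advance → 56; now {}
insert 28 → {28}
insert 41 → {28, 41}
advance → 28; now {41}
insert 44 → {41, 44}
insert 16 → {16, 41, 44}
insert 32 → {16, 32, 41, 44}
advance → 16; now {32, 41, 44}
insert 27 → {27, 32, 41, 44}

53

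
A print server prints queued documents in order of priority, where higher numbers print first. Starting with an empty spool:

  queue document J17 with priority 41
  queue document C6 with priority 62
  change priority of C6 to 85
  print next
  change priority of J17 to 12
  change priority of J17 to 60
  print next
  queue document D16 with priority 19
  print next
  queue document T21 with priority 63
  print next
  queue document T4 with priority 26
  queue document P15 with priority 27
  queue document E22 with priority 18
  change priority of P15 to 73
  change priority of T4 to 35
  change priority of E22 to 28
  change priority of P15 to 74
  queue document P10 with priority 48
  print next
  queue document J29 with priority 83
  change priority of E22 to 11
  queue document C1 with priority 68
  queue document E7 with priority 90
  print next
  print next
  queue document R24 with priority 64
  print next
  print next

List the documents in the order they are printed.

C6, J17, D16, T21, P15, E7, J29, C1, R24

add J17 (priority 41) → {J17:41}
add C6 (priority 62) → {C6:62, J17:41}
update C6 to priority 85 → {C6:85, J17:41}
print next → C6; now {J17:41}
update J17 to priority 12 → {J17:12}
update J17 to priority 60 → {J17:60}
print next → J17; now {}
add D16 (priority 19) → {D16:19}
print next → D16; now {}
add T21 (priority 63) → {T21:63}
print next → T21; now {}
add T4 (priority 26) → {T4:26}
add P15 (priority 27) → {P15:27, T4:26}
add E22 (priority 18) → {P15:27, T4:26, E22:18}
update P15 to priority 73 → {P15:73, T4:26, E22:18}
update T4 to priority 35 → {P15:73, T4:35, E22:18}
update E22 to priority 28 → {P15:73, T4:35, E22:28}
update P15 to priority 74 → {P15:74, T4:35, E22:28}
add P10 (priority 48) → {P15:74, P10:48, T4:35, E22:28}
print next → P15; now {P10:48, T4:35, E22:28}
add J29 (priority 83) → {J29:83, P10:48, T4:35, E22:28}
update E22 to priority 11 → {J29:83, P10:48, T4:35, E22:11}
add C1 (priority 68) → {J29:83, C1:68, P10:48, T4:35, E22:11}
add E7 (priority 90) → {E7:90, J29:83, C1:68, P10:48, T4:35, E22:11}
print next → E7; now {J29:83, C1:68, P10:48, T4:35, E22:11}
print next → J29; now {C1:68, P10:48, T4:35, E22:11}
add R24 (priority 64) → {C1:68, R24:64, P10:48, T4:35, E22:11}
print next → C1; now {R24:64, P10:48, T4:35, E22:11}
print next → R24; now {P10:48, T4:35, E22:11}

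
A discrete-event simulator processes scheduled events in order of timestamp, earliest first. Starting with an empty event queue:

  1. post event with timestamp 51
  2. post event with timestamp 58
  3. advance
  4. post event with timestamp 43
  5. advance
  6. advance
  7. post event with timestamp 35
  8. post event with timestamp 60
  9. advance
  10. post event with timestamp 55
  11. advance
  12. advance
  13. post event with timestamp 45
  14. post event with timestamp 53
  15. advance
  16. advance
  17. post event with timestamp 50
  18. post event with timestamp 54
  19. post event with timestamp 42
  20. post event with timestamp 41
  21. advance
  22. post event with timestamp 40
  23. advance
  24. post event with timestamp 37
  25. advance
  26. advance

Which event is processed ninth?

insert 51 → {51}
insert 58 → {51, 58}
advance → 51; now {58}
insert 43 → {43, 58}
advance → 43; now {58}
advance → 58; now {}
insert 35 → {35}
insert 60 → {35, 60}
advance → 35; now {60}
insert 55 → {55, 60}
advance → 55; now {60}
advance → 60; now {}
insert 45 → {45}
insert 53 → {45, 53}
advance → 45; now {53}
advance → 53; now {}
insert 50 → {50}
insert 54 → {50, 54}
insert 42 → {42, 50, 54}
insert 41 → {41, 42, 50, 54}
advance → 41; now {42, 50, 54}
insert 40 → {40, 42, 50, 54}
advance → 40; now {42, 50, 54}
insert 37 → {37, 42, 50, 54}
advance → 37; now {42, 50, 54}
advance → 42; now {50, 54}

41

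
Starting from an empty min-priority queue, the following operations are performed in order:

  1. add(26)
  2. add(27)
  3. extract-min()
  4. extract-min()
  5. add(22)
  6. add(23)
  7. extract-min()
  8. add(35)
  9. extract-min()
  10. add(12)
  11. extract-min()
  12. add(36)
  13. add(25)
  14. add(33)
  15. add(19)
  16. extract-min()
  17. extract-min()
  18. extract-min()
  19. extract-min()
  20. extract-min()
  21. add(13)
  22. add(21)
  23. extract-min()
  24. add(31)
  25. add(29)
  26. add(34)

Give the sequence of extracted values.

insert 26 → {26}
insert 27 → {26, 27}
extract-min → 26; now {27}
extract-min → 27; now {}
insert 22 → {22}
insert 23 → {22, 23}
extract-min → 22; now {23}
insert 35 → {23, 35}
extract-min → 23; now {35}
insert 12 → {12, 35}
extract-min → 12; now {35}
insert 36 → {35, 36}
insert 25 → {25, 35, 36}
insert 33 → {25, 33, 35, 36}
insert 19 → {19, 25, 33, 35, 36}
extract-min → 19; now {25, 33, 35, 36}
extract-min → 25; now {33, 35, 36}
extract-min → 33; now {35, 36}
extract-min → 35; now {36}
extract-min → 36; now {}
insert 13 → {13}
insert 21 → {13, 21}
extract-min → 13; now {21}
insert 31 → {21, 31}
insert 29 → {21, 29, 31}
insert 34 → {21, 29, 31, 34}

[26, 27, 22, 23, 12, 19, 25, 33, 35, 36, 13]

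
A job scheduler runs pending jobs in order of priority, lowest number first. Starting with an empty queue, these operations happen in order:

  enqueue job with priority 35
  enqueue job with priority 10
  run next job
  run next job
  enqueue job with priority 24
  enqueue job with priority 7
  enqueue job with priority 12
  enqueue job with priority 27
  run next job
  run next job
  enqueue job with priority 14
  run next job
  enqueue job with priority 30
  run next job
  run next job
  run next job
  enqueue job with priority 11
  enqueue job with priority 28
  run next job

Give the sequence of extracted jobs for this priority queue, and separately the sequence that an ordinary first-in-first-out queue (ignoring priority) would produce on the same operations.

priority queue: [10, 35, 7, 12, 14, 24, 27, 30, 11]; FIFO queue: 35 → 10 → 24 → 7 → 12 → 27 → 14 → 30 → 11

insert 35 → {35}
insert 10 → {10, 35}
run next job → 10; now {35}
run next job → 35; now {}
insert 24 → {24}
insert 7 → {7, 24}
insert 12 → {7, 12, 24}
insert 27 → {7, 12, 24, 27}
run next job → 7; now {12, 24, 27}
run next job → 12; now {24, 27}
insert 14 → {14, 24, 27}
run next job → 14; now {24, 27}
insert 30 → {24, 27, 30}
run next job → 24; now {27, 30}
run next job → 27; now {30}
run next job → 30; now {}
insert 11 → {11}
insert 28 → {11, 28}
run next job → 11; now {28}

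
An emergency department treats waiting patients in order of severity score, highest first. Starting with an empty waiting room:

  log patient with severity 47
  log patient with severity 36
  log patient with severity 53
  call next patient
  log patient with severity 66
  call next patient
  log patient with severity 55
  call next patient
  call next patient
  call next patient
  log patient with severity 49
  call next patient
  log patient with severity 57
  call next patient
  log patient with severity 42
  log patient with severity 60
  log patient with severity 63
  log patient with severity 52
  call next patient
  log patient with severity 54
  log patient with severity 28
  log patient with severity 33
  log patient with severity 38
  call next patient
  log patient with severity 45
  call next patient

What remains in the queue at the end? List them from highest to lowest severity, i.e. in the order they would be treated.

insert 47 → {47}
insert 36 → {47, 36}
insert 53 → {53, 47, 36}
call next patient → 53; now {47, 36}
insert 66 → {66, 47, 36}
call next patient → 66; now {47, 36}
insert 55 → {55, 47, 36}
call next patient → 55; now {47, 36}
call next patient → 47; now {36}
call next patient → 36; now {}
insert 49 → {49}
call next patient → 49; now {}
insert 57 → {57}
call next patient → 57; now {}
insert 42 → {42}
insert 60 → {60, 42}
insert 63 → {63, 60, 42}
insert 52 → {63, 60, 52, 42}
call next patient → 63; now {60, 52, 42}
insert 54 → {60, 54, 52, 42}
insert 28 → {60, 54, 52, 42, 28}
insert 33 → {60, 54, 52, 42, 33, 28}
insert 38 → {60, 54, 52, 42, 38, 33, 28}
call next patient → 60; now {54, 52, 42, 38, 33, 28}
insert 45 → {54, 52, 45, 42, 38, 33, 28}
call next patient → 54; now {52, 45, 42, 38, 33, 28}

52 → 45 → 42 → 38 → 33 → 28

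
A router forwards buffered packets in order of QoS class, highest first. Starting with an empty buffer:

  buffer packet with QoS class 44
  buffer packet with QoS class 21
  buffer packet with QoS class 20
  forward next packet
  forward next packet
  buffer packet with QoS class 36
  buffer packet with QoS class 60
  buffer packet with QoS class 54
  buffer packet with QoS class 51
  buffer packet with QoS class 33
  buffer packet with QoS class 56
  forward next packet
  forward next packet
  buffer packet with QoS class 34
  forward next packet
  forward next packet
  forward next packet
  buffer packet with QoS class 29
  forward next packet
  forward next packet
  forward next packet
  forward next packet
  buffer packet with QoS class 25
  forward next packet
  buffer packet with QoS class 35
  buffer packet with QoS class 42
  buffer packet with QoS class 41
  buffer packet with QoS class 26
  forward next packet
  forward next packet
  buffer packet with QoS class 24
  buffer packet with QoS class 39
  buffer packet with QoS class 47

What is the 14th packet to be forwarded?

41

insert 44 → {44}
insert 21 → {44, 21}
insert 20 → {44, 21, 20}
forward next packet → 44; now {21, 20}
forward next packet → 21; now {20}
insert 36 → {36, 20}
insert 60 → {60, 36, 20}
insert 54 → {60, 54, 36, 20}
insert 51 → {60, 54, 51, 36, 20}
insert 33 → {60, 54, 51, 36, 33, 20}
insert 56 → {60, 56, 54, 51, 36, 33, 20}
forward next packet → 60; now {56, 54, 51, 36, 33, 20}
forward next packet → 56; now {54, 51, 36, 33, 20}
insert 34 → {54, 51, 36, 34, 33, 20}
forward next packet → 54; now {51, 36, 34, 33, 20}
forward next packet → 51; now {36, 34, 33, 20}
forward next packet → 36; now {34, 33, 20}
insert 29 → {34, 33, 29, 20}
forward next packet → 34; now {33, 29, 20}
forward next packet → 33; now {29, 20}
forward next packet → 29; now {20}
forward next packet → 20; now {}
insert 25 → {25}
forward next packet → 25; now {}
insert 35 → {35}
insert 42 → {42, 35}
insert 41 → {42, 41, 35}
insert 26 → {42, 41, 35, 26}
forward next packet → 42; now {41, 35, 26}
forward next packet → 41; now {35, 26}
insert 24 → {35, 26, 24}
insert 39 → {39, 35, 26, 24}
insert 47 → {47, 39, 35, 26, 24}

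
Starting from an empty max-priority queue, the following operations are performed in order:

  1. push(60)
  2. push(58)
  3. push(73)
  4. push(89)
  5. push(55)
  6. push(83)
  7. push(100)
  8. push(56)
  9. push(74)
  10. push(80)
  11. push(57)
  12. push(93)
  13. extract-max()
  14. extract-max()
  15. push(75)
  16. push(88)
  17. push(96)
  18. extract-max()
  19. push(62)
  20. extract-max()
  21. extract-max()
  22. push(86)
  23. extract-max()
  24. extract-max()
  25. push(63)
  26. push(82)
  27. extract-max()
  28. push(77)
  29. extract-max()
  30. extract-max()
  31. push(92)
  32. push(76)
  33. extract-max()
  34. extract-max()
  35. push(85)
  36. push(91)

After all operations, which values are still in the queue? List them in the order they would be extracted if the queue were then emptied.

91 → 85 → 75 → 74 → 73 → 63 → 62 → 60 → 58 → 57 → 56 → 55

insert 60 → {60}
insert 58 → {60, 58}
insert 73 → {73, 60, 58}
insert 89 → {89, 73, 60, 58}
insert 55 → {89, 73, 60, 58, 55}
insert 83 → {89, 83, 73, 60, 58, 55}
insert 100 → {100, 89, 83, 73, 60, 58, 55}
insert 56 → {100, 89, 83, 73, 60, 58, 56, 55}
insert 74 → {100, 89, 83, 74, 73, 60, 58, 56, 55}
insert 80 → {100, 89, 83, 80, 74, 73, 60, 58, 56, 55}
insert 57 → {100, 89, 83, 80, 74, 73, 60, 58, 57, 56, 55}
insert 93 → {100, 93, 89, 83, 80, 74, 73, 60, 58, 57, 56, 55}
extract-max → 100; now {93, 89, 83, 80, 74, 73, 60, 58, 57, 56, 55}
extract-max → 93; now {89, 83, 80, 74, 73, 60, 58, 57, 56, 55}
insert 75 → {89, 83, 80, 75, 74, 73, 60, 58, 57, 56, 55}
insert 88 → {89, 88, 83, 80, 75, 74, 73, 60, 58, 57, 56, 55}
insert 96 → {96, 89, 88, 83, 80, 75, 74, 73, 60, 58, 57, 56, 55}
extract-max → 96; now {89, 88, 83, 80, 75, 74, 73, 60, 58, 57, 56, 55}
insert 62 → {89, 88, 83, 80, 75, 74, 73, 62, 60, 58, 57, 56, 55}
extract-max → 89; now {88, 83, 80, 75, 74, 73, 62, 60, 58, 57, 56, 55}
extract-max → 88; now {83, 80, 75, 74, 73, 62, 60, 58, 57, 56, 55}
insert 86 → {86, 83, 80, 75, 74, 73, 62, 60, 58, 57, 56, 55}
extract-max → 86; now {83, 80, 75, 74, 73, 62, 60, 58, 57, 56, 55}
extract-max → 83; now {80, 75, 74, 73, 62, 60, 58, 57, 56, 55}
insert 63 → {80, 75, 74, 73, 63, 62, 60, 58, 57, 56, 55}
insert 82 → {82, 80, 75, 74, 73, 63, 62, 60, 58, 57, 56, 55}
extract-max → 82; now {80, 75, 74, 73, 63, 62, 60, 58, 57, 56, 55}
insert 77 → {80, 77, 75, 74, 73, 63, 62, 60, 58, 57, 56, 55}
extract-max → 80; now {77, 75, 74, 73, 63, 62, 60, 58, 57, 56, 55}
extract-max → 77; now {75, 74, 73, 63, 62, 60, 58, 57, 56, 55}
insert 92 → {92, 75, 74, 73, 63, 62, 60, 58, 57, 56, 55}
insert 76 → {92, 76, 75, 74, 73, 63, 62, 60, 58, 57, 56, 55}
extract-max → 92; now {76, 75, 74, 73, 63, 62, 60, 58, 57, 56, 55}
extract-max → 76; now {75, 74, 73, 63, 62, 60, 58, 57, 56, 55}
insert 85 → {85, 75, 74, 73, 63, 62, 60, 58, 57, 56, 55}
insert 91 → {91, 85, 75, 74, 73, 63, 62, 60, 58, 57, 56, 55}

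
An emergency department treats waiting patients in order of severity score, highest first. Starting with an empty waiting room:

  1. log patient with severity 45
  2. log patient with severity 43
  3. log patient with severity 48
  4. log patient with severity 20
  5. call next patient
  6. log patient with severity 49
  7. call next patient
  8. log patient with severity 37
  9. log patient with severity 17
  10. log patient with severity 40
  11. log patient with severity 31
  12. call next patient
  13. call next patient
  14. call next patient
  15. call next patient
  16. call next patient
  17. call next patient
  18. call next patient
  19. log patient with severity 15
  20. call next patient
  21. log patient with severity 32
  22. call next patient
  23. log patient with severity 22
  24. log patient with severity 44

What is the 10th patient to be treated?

15

insert 45 → {45}
insert 43 → {45, 43}
insert 48 → {48, 45, 43}
insert 20 → {48, 45, 43, 20}
call next patient → 48; now {45, 43, 20}
insert 49 → {49, 45, 43, 20}
call next patient → 49; now {45, 43, 20}
insert 37 → {45, 43, 37, 20}
insert 17 → {45, 43, 37, 20, 17}
insert 40 → {45, 43, 40, 37, 20, 17}
insert 31 → {45, 43, 40, 37, 31, 20, 17}
call next patient → 45; now {43, 40, 37, 31, 20, 17}
call next patient → 43; now {40, 37, 31, 20, 17}
call next patient → 40; now {37, 31, 20, 17}
call next patient → 37; now {31, 20, 17}
call next patient → 31; now {20, 17}
call next patient → 20; now {17}
call next patient → 17; now {}
insert 15 → {15}
call next patient → 15; now {}
insert 32 → {32}
call next patient → 32; now {}
insert 22 → {22}
insert 44 → {44, 22}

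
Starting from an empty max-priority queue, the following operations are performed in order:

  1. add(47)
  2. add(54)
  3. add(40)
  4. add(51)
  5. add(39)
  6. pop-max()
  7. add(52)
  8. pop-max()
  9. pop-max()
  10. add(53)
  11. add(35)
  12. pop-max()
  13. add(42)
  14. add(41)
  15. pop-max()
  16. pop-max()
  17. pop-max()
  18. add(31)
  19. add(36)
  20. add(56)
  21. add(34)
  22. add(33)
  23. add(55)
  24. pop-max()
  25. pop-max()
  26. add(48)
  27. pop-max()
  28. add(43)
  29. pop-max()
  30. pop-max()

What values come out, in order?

54 → 52 → 51 → 53 → 47 → 42 → 41 → 56 → 55 → 48 → 43 → 40

insert 47 → {47}
insert 54 → {54, 47}
insert 40 → {54, 47, 40}
insert 51 → {54, 51, 47, 40}
insert 39 → {54, 51, 47, 40, 39}
pop-max → 54; now {51, 47, 40, 39}
insert 52 → {52, 51, 47, 40, 39}
pop-max → 52; now {51, 47, 40, 39}
pop-max → 51; now {47, 40, 39}
insert 53 → {53, 47, 40, 39}
insert 35 → {53, 47, 40, 39, 35}
pop-max → 53; now {47, 40, 39, 35}
insert 42 → {47, 42, 40, 39, 35}
insert 41 → {47, 42, 41, 40, 39, 35}
pop-max → 47; now {42, 41, 40, 39, 35}
pop-max → 42; now {41, 40, 39, 35}
pop-max → 41; now {40, 39, 35}
insert 31 → {40, 39, 35, 31}
insert 36 → {40, 39, 36, 35, 31}
insert 56 → {56, 40, 39, 36, 35, 31}
insert 34 → {56, 40, 39, 36, 35, 34, 31}
insert 33 → {56, 40, 39, 36, 35, 34, 33, 31}
insert 55 → {56, 55, 40, 39, 36, 35, 34, 33, 31}
pop-max → 56; now {55, 40, 39, 36, 35, 34, 33, 31}
pop-max → 55; now {40, 39, 36, 35, 34, 33, 31}
insert 48 → {48, 40, 39, 36, 35, 34, 33, 31}
pop-max → 48; now {40, 39, 36, 35, 34, 33, 31}
insert 43 → {43, 40, 39, 36, 35, 34, 33, 31}
pop-max → 43; now {40, 39, 36, 35, 34, 33, 31}
pop-max → 40; now {39, 36, 35, 34, 33, 31}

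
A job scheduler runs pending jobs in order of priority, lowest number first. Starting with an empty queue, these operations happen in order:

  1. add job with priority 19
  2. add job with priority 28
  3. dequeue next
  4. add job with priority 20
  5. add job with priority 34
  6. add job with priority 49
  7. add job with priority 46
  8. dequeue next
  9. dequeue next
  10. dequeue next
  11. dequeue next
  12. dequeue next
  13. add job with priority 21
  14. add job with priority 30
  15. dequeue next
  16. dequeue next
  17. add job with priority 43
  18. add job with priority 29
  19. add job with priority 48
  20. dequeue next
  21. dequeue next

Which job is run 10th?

insert 19 → {19}
insert 28 → {19, 28}
dequeue next → 19; now {28}
insert 20 → {20, 28}
insert 34 → {20, 28, 34}
insert 49 → {20, 28, 34, 49}
insert 46 → {20, 28, 34, 46, 49}
dequeue next → 20; now {28, 34, 46, 49}
dequeue next → 28; now {34, 46, 49}
dequeue next → 34; now {46, 49}
dequeue next → 46; now {49}
dequeue next → 49; now {}
insert 21 → {21}
insert 30 → {21, 30}
dequeue next → 21; now {30}
dequeue next → 30; now {}
insert 43 → {43}
insert 29 → {29, 43}
insert 48 → {29, 43, 48}
dequeue next → 29; now {43, 48}
dequeue next → 43; now {48}

43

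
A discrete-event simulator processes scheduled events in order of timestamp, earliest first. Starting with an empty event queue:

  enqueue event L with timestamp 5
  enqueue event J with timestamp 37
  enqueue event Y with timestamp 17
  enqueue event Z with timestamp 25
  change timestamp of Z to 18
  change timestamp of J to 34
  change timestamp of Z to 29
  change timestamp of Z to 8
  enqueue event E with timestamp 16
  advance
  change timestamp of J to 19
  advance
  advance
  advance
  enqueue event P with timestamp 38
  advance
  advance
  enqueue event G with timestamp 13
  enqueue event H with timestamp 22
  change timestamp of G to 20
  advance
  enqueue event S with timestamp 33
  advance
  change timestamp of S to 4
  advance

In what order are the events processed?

add L (timestamp 5) → {L:5}
add J (timestamp 37) → {L:5, J:37}
add Y (timestamp 17) → {L:5, Y:17, J:37}
add Z (timestamp 25) → {L:5, Y:17, Z:25, J:37}
update Z to timestamp 18 → {L:5, Y:17, Z:18, J:37}
update J to timestamp 34 → {L:5, Y:17, Z:18, J:34}
update Z to timestamp 29 → {L:5, Y:17, Z:29, J:34}
update Z to timestamp 8 → {L:5, Z:8, Y:17, J:34}
add E (timestamp 16) → {L:5, Z:8, E:16, Y:17, J:34}
advance → L; now {Z:8, E:16, Y:17, J:34}
update J to timestamp 19 → {Z:8, E:16, Y:17, J:19}
advance → Z; now {E:16, Y:17, J:19}
advance → E; now {Y:17, J:19}
advance → Y; now {J:19}
add P (timestamp 38) → {J:19, P:38}
advance → J; now {P:38}
advance → P; now {}
add G (timestamp 13) → {G:13}
add H (timestamp 22) → {G:13, H:22}
update G to timestamp 20 → {G:20, H:22}
advance → G; now {H:22}
add S (timestamp 33) → {H:22, S:33}
advance → H; now {S:33}
update S to timestamp 4 → {S:4}
advance → S; now {}

[L, Z, E, Y, J, P, G, H, S]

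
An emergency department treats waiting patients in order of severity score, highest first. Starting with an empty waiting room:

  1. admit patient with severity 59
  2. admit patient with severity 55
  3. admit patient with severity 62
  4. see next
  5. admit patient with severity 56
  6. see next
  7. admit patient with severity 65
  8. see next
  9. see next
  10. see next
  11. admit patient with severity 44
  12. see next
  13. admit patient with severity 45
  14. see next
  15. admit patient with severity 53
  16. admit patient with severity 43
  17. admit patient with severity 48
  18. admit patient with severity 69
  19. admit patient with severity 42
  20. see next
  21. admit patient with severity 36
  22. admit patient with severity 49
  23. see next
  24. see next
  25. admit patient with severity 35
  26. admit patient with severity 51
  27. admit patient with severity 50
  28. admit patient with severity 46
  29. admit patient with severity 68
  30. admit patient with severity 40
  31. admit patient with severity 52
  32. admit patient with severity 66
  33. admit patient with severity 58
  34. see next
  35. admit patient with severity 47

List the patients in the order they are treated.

insert 59 → {59}
insert 55 → {59, 55}
insert 62 → {62, 59, 55}
see next → 62; now {59, 55}
insert 56 → {59, 56, 55}
see next → 59; now {56, 55}
insert 65 → {65, 56, 55}
see next → 65; now {56, 55}
see next → 56; now {55}
see next → 55; now {}
insert 44 → {44}
see next → 44; now {}
insert 45 → {45}
see next → 45; now {}
insert 53 → {53}
insert 43 → {53, 43}
insert 48 → {53, 48, 43}
insert 69 → {69, 53, 48, 43}
insert 42 → {69, 53, 48, 43, 42}
see next → 69; now {53, 48, 43, 42}
insert 36 → {53, 48, 43, 42, 36}
insert 49 → {53, 49, 48, 43, 42, 36}
see next → 53; now {49, 48, 43, 42, 36}
see next → 49; now {48, 43, 42, 36}
insert 35 → {48, 43, 42, 36, 35}
insert 51 → {51, 48, 43, 42, 36, 35}
insert 50 → {51, 50, 48, 43, 42, 36, 35}
insert 46 → {51, 50, 48, 46, 43, 42, 36, 35}
insert 68 → {68, 51, 50, 48, 46, 43, 42, 36, 35}
insert 40 → {68, 51, 50, 48, 46, 43, 42, 40, 36, 35}
insert 52 → {68, 52, 51, 50, 48, 46, 43, 42, 40, 36, 35}
insert 66 → {68, 66, 52, 51, 50, 48, 46, 43, 42, 40, 36, 35}
insert 58 → {68, 66, 58, 52, 51, 50, 48, 46, 43, 42, 40, 36, 35}
see next → 68; now {66, 58, 52, 51, 50, 48, 46, 43, 42, 40, 36, 35}
insert 47 → {66, 58, 52, 51, 50, 48, 47, 46, 43, 42, 40, 36, 35}

62, 59, 65, 56, 55, 44, 45, 69, 53, 49, 68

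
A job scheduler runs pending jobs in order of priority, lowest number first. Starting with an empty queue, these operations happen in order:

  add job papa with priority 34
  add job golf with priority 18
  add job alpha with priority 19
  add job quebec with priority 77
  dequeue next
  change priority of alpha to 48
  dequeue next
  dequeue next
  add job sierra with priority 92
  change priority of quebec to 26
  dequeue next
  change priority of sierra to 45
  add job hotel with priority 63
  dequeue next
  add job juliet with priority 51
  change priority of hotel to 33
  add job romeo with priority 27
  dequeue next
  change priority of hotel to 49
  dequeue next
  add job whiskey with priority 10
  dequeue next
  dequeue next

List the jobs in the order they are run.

add papa (priority 34) → {papa:34}
add golf (priority 18) → {golf:18, papa:34}
add alpha (priority 19) → {golf:18, alpha:19, papa:34}
add quebec (priority 77) → {golf:18, alpha:19, papa:34, quebec:77}
dequeue next → golf; now {alpha:19, papa:34, quebec:77}
update alpha to priority 48 → {papa:34, alpha:48, quebec:77}
dequeue next → papa; now {alpha:48, quebec:77}
dequeue next → alpha; now {quebec:77}
add sierra (priority 92) → {quebec:77, sierra:92}
update quebec to priority 26 → {quebec:26, sierra:92}
dequeue next → quebec; now {sierra:92}
update sierra to priority 45 → {sierra:45}
add hotel (priority 63) → {sierra:45, hotel:63}
dequeue next → sierra; now {hotel:63}
add juliet (priority 51) → {juliet:51, hotel:63}
update hotel to priority 33 → {hotel:33, juliet:51}
add romeo (priority 27) → {romeo:27, hotel:33, juliet:51}
dequeue next → romeo; now {hotel:33, juliet:51}
update hotel to priority 49 → {hotel:49, juliet:51}
dequeue next → hotel; now {juliet:51}
add whiskey (priority 10) → {whiskey:10, juliet:51}
dequeue next → whiskey; now {juliet:51}
dequeue next → juliet; now {}

golf → papa → alpha → quebec → sierra → romeo → hotel → whiskey → juliet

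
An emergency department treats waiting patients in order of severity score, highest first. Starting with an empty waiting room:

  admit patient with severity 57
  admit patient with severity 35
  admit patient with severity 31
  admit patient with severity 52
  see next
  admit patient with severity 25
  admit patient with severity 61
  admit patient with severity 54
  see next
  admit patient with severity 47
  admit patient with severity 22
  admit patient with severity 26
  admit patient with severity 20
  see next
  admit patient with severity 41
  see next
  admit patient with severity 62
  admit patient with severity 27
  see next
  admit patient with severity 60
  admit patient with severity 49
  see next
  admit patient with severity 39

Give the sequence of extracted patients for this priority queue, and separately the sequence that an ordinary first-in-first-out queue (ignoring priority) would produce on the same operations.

priority queue: 57 → 61 → 54 → 52 → 62 → 60; FIFO queue: 57, 35, 31, 52, 25, 61

insert 57 → {57}
insert 35 → {57, 35}
insert 31 → {57, 35, 31}
insert 52 → {57, 52, 35, 31}
see next → 57; now {52, 35, 31}
insert 25 → {52, 35, 31, 25}
insert 61 → {61, 52, 35, 31, 25}
insert 54 → {61, 54, 52, 35, 31, 25}
see next → 61; now {54, 52, 35, 31, 25}
insert 47 → {54, 52, 47, 35, 31, 25}
insert 22 → {54, 52, 47, 35, 31, 25, 22}
insert 26 → {54, 52, 47, 35, 31, 26, 25, 22}
insert 20 → {54, 52, 47, 35, 31, 26, 25, 22, 20}
see next → 54; now {52, 47, 35, 31, 26, 25, 22, 20}
insert 41 → {52, 47, 41, 35, 31, 26, 25, 22, 20}
see next → 52; now {47, 41, 35, 31, 26, 25, 22, 20}
insert 62 → {62, 47, 41, 35, 31, 26, 25, 22, 20}
insert 27 → {62, 47, 41, 35, 31, 27, 26, 25, 22, 20}
see next → 62; now {47, 41, 35, 31, 27, 26, 25, 22, 20}
insert 60 → {60, 47, 41, 35, 31, 27, 26, 25, 22, 20}
insert 49 → {60, 49, 47, 41, 35, 31, 27, 26, 25, 22, 20}
see next → 60; now {49, 47, 41, 35, 31, 27, 26, 25, 22, 20}
insert 39 → {49, 47, 41, 39, 35, 31, 27, 26, 25, 22, 20}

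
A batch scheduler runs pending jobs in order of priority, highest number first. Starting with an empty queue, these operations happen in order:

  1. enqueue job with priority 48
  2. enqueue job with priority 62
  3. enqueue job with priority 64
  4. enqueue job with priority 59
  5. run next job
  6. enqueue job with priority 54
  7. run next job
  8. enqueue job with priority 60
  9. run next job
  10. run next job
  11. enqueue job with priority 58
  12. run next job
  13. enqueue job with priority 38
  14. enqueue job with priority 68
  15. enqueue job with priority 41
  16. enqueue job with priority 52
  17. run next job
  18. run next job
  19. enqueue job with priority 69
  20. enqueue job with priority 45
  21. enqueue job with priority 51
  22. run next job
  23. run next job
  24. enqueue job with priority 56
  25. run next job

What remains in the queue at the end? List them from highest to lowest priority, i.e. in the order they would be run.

[51, 48, 45, 41, 38]

insert 48 → {48}
insert 62 → {62, 48}
insert 64 → {64, 62, 48}
insert 59 → {64, 62, 59, 48}
run next job → 64; now {62, 59, 48}
insert 54 → {62, 59, 54, 48}
run next job → 62; now {59, 54, 48}
insert 60 → {60, 59, 54, 48}
run next job → 60; now {59, 54, 48}
run next job → 59; now {54, 48}
insert 58 → {58, 54, 48}
run next job → 58; now {54, 48}
insert 38 → {54, 48, 38}
insert 68 → {68, 54, 48, 38}
insert 41 → {68, 54, 48, 41, 38}
insert 52 → {68, 54, 52, 48, 41, 38}
run next job → 68; now {54, 52, 48, 41, 38}
run next job → 54; now {52, 48, 41, 38}
insert 69 → {69, 52, 48, 41, 38}
insert 45 → {69, 52, 48, 45, 41, 38}
insert 51 → {69, 52, 51, 48, 45, 41, 38}
run next job → 69; now {52, 51, 48, 45, 41, 38}
run next job → 52; now {51, 48, 45, 41, 38}
insert 56 → {56, 51, 48, 45, 41, 38}
run next job → 56; now {51, 48, 45, 41, 38}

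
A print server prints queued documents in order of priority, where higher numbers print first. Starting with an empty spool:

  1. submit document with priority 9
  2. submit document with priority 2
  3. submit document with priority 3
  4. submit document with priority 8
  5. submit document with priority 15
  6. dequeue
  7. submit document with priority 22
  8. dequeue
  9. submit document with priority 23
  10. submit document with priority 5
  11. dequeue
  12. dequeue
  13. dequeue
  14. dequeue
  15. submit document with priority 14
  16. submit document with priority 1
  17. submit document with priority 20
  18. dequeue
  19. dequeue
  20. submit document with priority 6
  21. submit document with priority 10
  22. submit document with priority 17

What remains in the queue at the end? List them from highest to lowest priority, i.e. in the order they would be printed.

insert 9 → {9}
insert 2 → {9, 2}
insert 3 → {9, 3, 2}
insert 8 → {9, 8, 3, 2}
insert 15 → {15, 9, 8, 3, 2}
dequeue → 15; now {9, 8, 3, 2}
insert 22 → {22, 9, 8, 3, 2}
dequeue → 22; now {9, 8, 3, 2}
insert 23 → {23, 9, 8, 3, 2}
insert 5 → {23, 9, 8, 5, 3, 2}
dequeue → 23; now {9, 8, 5, 3, 2}
dequeue → 9; now {8, 5, 3, 2}
dequeue → 8; now {5, 3, 2}
dequeue → 5; now {3, 2}
insert 14 → {14, 3, 2}
insert 1 → {14, 3, 2, 1}
insert 20 → {20, 14, 3, 2, 1}
dequeue → 20; now {14, 3, 2, 1}
dequeue → 14; now {3, 2, 1}
insert 6 → {6, 3, 2, 1}
insert 10 → {10, 6, 3, 2, 1}
insert 17 → {17, 10, 6, 3, 2, 1}

[17, 10, 6, 3, 2, 1]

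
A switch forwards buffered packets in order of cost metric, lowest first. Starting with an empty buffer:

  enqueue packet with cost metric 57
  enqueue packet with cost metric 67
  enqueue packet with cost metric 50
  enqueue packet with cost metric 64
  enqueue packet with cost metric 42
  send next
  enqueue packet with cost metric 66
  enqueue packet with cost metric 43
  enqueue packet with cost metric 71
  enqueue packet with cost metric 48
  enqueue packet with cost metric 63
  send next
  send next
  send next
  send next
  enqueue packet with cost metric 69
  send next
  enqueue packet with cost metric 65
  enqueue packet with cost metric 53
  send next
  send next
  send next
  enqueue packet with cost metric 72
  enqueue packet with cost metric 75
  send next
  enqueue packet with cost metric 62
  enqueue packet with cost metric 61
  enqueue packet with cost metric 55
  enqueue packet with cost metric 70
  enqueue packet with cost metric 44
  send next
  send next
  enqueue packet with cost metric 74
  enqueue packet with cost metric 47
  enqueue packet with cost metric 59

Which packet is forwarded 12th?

55

insert 57 → {57}
insert 67 → {57, 67}
insert 50 → {50, 57, 67}
insert 64 → {50, 57, 64, 67}
insert 42 → {42, 50, 57, 64, 67}
send next → 42; now {50, 57, 64, 67}
insert 66 → {50, 57, 64, 66, 67}
insert 43 → {43, 50, 57, 64, 66, 67}
insert 71 → {43, 50, 57, 64, 66, 67, 71}
insert 48 → {43, 48, 50, 57, 64, 66, 67, 71}
insert 63 → {43, 48, 50, 57, 63, 64, 66, 67, 71}
send next → 43; now {48, 50, 57, 63, 64, 66, 67, 71}
send next → 48; now {50, 57, 63, 64, 66, 67, 71}
send next → 50; now {57, 63, 64, 66, 67, 71}
send next → 57; now {63, 64, 66, 67, 71}
insert 69 → {63, 64, 66, 67, 69, 71}
send next → 63; now {64, 66, 67, 69, 71}
insert 65 → {64, 65, 66, 67, 69, 71}
insert 53 → {53, 64, 65, 66, 67, 69, 71}
send next → 53; now {64, 65, 66, 67, 69, 71}
send next → 64; now {65, 66, 67, 69, 71}
send next → 65; now {66, 67, 69, 71}
insert 72 → {66, 67, 69, 71, 72}
insert 75 → {66, 67, 69, 71, 72, 75}
send next → 66; now {67, 69, 71, 72, 75}
insert 62 → {62, 67, 69, 71, 72, 75}
insert 61 → {61, 62, 67, 69, 71, 72, 75}
insert 55 → {55, 61, 62, 67, 69, 71, 72, 75}
insert 70 → {55, 61, 62, 67, 69, 70, 71, 72, 75}
insert 44 → {44, 55, 61, 62, 67, 69, 70, 71, 72, 75}
send next → 44; now {55, 61, 62, 67, 69, 70, 71, 72, 75}
send next → 55; now {61, 62, 67, 69, 70, 71, 72, 75}
insert 74 → {61, 62, 67, 69, 70, 71, 72, 74, 75}
insert 47 → {47, 61, 62, 67, 69, 70, 71, 72, 74, 75}
insert 59 → {47, 59, 61, 62, 67, 69, 70, 71, 72, 74, 75}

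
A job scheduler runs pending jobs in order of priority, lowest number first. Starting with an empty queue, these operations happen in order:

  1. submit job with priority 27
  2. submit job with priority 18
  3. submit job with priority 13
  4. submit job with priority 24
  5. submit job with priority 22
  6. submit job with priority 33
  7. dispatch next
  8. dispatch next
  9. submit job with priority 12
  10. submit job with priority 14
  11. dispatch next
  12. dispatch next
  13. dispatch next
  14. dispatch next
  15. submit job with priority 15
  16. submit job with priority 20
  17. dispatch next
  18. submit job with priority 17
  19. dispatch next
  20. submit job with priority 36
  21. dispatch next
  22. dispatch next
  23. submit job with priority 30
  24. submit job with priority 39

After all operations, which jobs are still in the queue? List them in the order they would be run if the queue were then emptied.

insert 27 → {27}
insert 18 → {18, 27}
insert 13 → {13, 18, 27}
insert 24 → {13, 18, 24, 27}
insert 22 → {13, 18, 22, 24, 27}
insert 33 → {13, 18, 22, 24, 27, 33}
dispatch next → 13; now {18, 22, 24, 27, 33}
dispatch next → 18; now {22, 24, 27, 33}
insert 12 → {12, 22, 24, 27, 33}
insert 14 → {12, 14, 22, 24, 27, 33}
dispatch next → 12; now {14, 22, 24, 27, 33}
dispatch next → 14; now {22, 24, 27, 33}
dispatch next → 22; now {24, 27, 33}
dispatch next → 24; now {27, 33}
insert 15 → {15, 27, 33}
insert 20 → {15, 20, 27, 33}
dispatch next → 15; now {20, 27, 33}
insert 17 → {17, 20, 27, 33}
dispatch next → 17; now {20, 27, 33}
insert 36 → {20, 27, 33, 36}
dispatch next → 20; now {27, 33, 36}
dispatch next → 27; now {33, 36}
insert 30 → {30, 33, 36}
insert 39 → {30, 33, 36, 39}

30 → 33 → 36 → 39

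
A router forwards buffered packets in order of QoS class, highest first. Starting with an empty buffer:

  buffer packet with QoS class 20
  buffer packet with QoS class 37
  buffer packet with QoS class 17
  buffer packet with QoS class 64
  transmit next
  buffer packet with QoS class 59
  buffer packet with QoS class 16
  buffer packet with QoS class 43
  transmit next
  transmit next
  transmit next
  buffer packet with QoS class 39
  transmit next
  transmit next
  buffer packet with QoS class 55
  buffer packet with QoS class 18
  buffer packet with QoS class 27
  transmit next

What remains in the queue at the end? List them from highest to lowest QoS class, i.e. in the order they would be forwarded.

insert 20 → {20}
insert 37 → {37, 20}
insert 17 → {37, 20, 17}
insert 64 → {64, 37, 20, 17}
transmit next → 64; now {37, 20, 17}
insert 59 → {59, 37, 20, 17}
insert 16 → {59, 37, 20, 17, 16}
insert 43 → {59, 43, 37, 20, 17, 16}
transmit next → 59; now {43, 37, 20, 17, 16}
transmit next → 43; now {37, 20, 17, 16}
transmit next → 37; now {20, 17, 16}
insert 39 → {39, 20, 17, 16}
transmit next → 39; now {20, 17, 16}
transmit next → 20; now {17, 16}
insert 55 → {55, 17, 16}
insert 18 → {55, 18, 17, 16}
insert 27 → {55, 27, 18, 17, 16}
transmit next → 55; now {27, 18, 17, 16}

[27, 18, 17, 16]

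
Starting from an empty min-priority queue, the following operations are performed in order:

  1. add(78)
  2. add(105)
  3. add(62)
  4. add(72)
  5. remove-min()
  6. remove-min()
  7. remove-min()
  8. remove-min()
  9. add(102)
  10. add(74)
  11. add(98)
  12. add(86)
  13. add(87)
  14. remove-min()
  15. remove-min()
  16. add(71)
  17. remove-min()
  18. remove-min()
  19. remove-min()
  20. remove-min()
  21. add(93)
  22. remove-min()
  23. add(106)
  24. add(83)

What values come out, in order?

[62, 72, 78, 105, 74, 86, 71, 87, 98, 102, 93]

insert 78 → {78}
insert 105 → {78, 105}
insert 62 → {62, 78, 105}
insert 72 → {62, 72, 78, 105}
remove-min → 62; now {72, 78, 105}
remove-min → 72; now {78, 105}
remove-min → 78; now {105}
remove-min → 105; now {}
insert 102 → {102}
insert 74 → {74, 102}
insert 98 → {74, 98, 102}
insert 86 → {74, 86, 98, 102}
insert 87 → {74, 86, 87, 98, 102}
remove-min → 74; now {86, 87, 98, 102}
remove-min → 86; now {87, 98, 102}
insert 71 → {71, 87, 98, 102}
remove-min → 71; now {87, 98, 102}
remove-min → 87; now {98, 102}
remove-min → 98; now {102}
remove-min → 102; now {}
insert 93 → {93}
remove-min → 93; now {}
insert 106 → {106}
insert 83 → {83, 106}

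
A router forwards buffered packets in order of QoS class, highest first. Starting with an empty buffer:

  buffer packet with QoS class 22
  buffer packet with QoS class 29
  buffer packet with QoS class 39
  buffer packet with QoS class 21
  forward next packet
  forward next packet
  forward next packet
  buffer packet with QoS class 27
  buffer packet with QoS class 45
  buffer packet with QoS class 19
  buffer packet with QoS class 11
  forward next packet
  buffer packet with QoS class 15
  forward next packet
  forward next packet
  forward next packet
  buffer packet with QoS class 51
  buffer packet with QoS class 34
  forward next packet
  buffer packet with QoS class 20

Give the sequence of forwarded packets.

39 → 29 → 22 → 45 → 27 → 21 → 19 → 51

insert 22 → {22}
insert 29 → {29, 22}
insert 39 → {39, 29, 22}
insert 21 → {39, 29, 22, 21}
forward next packet → 39; now {29, 22, 21}
forward next packet → 29; now {22, 21}
forward next packet → 22; now {21}
insert 27 → {27, 21}
insert 45 → {45, 27, 21}
insert 19 → {45, 27, 21, 19}
insert 11 → {45, 27, 21, 19, 11}
forward next packet → 45; now {27, 21, 19, 11}
insert 15 → {27, 21, 19, 15, 11}
forward next packet → 27; now {21, 19, 15, 11}
forward next packet → 21; now {19, 15, 11}
forward next packet → 19; now {15, 11}
insert 51 → {51, 15, 11}
insert 34 → {51, 34, 15, 11}
forward next packet → 51; now {34, 15, 11}
insert 20 → {34, 20, 15, 11}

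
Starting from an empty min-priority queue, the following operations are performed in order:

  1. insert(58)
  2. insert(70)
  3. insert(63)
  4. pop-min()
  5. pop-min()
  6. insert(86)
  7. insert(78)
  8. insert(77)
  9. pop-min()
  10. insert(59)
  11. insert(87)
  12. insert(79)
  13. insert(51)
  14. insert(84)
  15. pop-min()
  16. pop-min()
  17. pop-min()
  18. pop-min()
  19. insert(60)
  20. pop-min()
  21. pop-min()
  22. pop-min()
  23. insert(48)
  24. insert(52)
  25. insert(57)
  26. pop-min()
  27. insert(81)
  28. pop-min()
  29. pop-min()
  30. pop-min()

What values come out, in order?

[58, 63, 70, 51, 59, 77, 78, 60, 79, 84, 48, 52, 57, 81]

insert 58 → {58}
insert 70 → {58, 70}
insert 63 → {58, 63, 70}
pop-min → 58; now {63, 70}
pop-min → 63; now {70}
insert 86 → {70, 86}
insert 78 → {70, 78, 86}
insert 77 → {70, 77, 78, 86}
pop-min → 70; now {77, 78, 86}
insert 59 → {59, 77, 78, 86}
insert 87 → {59, 77, 78, 86, 87}
insert 79 → {59, 77, 78, 79, 86, 87}
insert 51 → {51, 59, 77, 78, 79, 86, 87}
insert 84 → {51, 59, 77, 78, 79, 84, 86, 87}
pop-min → 51; now {59, 77, 78, 79, 84, 86, 87}
pop-min → 59; now {77, 78, 79, 84, 86, 87}
pop-min → 77; now {78, 79, 84, 86, 87}
pop-min → 78; now {79, 84, 86, 87}
insert 60 → {60, 79, 84, 86, 87}
pop-min → 60; now {79, 84, 86, 87}
pop-min → 79; now {84, 86, 87}
pop-min → 84; now {86, 87}
insert 48 → {48, 86, 87}
insert 52 → {48, 52, 86, 87}
insert 57 → {48, 52, 57, 86, 87}
pop-min → 48; now {52, 57, 86, 87}
insert 81 → {52, 57, 81, 86, 87}
pop-min → 52; now {57, 81, 86, 87}
pop-min → 57; now {81, 86, 87}
pop-min → 81; now {86, 87}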